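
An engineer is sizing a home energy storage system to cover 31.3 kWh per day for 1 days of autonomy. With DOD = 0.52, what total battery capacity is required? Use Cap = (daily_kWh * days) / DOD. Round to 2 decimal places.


Total energy needed = daily * days = 31.3 * 1 = 31.3 kWh
Account for depth of discharge:
  Cap = total_energy / DOD = 31.3 / 0.52
  Cap = 60.19 kWh

60.19


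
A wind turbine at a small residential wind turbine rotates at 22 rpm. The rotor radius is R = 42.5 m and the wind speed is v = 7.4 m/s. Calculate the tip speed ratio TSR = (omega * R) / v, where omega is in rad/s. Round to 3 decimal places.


Convert rotational speed to rad/s:
  omega = 22 * 2 * pi / 60 = 2.3038 rad/s
Compute tip speed:
  v_tip = omega * R = 2.3038 * 42.5 = 97.913 m/s
Tip speed ratio:
  TSR = v_tip / v_wind = 97.913 / 7.4 = 13.231

13.231


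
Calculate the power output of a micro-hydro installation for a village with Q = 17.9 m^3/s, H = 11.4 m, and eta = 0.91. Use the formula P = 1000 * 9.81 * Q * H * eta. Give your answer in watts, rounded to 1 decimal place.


Apply the hydropower formula P = rho * g * Q * H * eta
rho * g = 1000 * 9.81 = 9810.0
P = 9810.0 * 17.9 * 11.4 * 0.91
P = 1821664.0 W

1821664.0


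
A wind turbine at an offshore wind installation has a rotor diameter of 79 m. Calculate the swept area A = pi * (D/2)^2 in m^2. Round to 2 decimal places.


Compute the rotor radius:
  r = D / 2 = 79 / 2 = 39.5 m
Calculate swept area:
  A = pi * r^2 = pi * 39.5^2
  A = 4901.67 m^2

4901.67


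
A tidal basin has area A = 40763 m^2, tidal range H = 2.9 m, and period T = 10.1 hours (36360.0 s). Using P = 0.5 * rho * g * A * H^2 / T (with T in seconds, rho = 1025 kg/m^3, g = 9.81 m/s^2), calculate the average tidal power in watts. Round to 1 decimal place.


Convert period to seconds: T = 10.1 * 3600 = 36360.0 s
H^2 = 2.9^2 = 8.41
P = 0.5 * rho * g * A * H^2 / T
P = 0.5 * 1025 * 9.81 * 40763 * 8.41 / 36360.0
P = 47402.5 W

47402.5


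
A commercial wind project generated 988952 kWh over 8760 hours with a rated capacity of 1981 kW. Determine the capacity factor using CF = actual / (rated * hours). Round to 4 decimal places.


Capacity factor = actual output / maximum possible output
Maximum possible = rated * hours = 1981 * 8760 = 17353560 kWh
CF = 988952 / 17353560
CF = 0.0570

0.0570


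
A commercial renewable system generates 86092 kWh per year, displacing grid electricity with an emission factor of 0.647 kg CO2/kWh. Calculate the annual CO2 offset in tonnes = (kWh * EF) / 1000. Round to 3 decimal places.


CO2 offset in kg = generation * emission_factor
CO2 offset = 86092 * 0.647 = 55701.52 kg
Convert to tonnes:
  CO2 offset = 55701.52 / 1000 = 55.702 tonnes

55.702


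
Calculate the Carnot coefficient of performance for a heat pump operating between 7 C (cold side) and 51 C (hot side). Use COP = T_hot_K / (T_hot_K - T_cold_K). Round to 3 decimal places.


Convert to Kelvin:
  T_hot = 51 + 273.15 = 324.15 K
  T_cold = 7 + 273.15 = 280.15 K
Apply Carnot COP formula:
  COP = T_hot_K / (T_hot_K - T_cold_K) = 324.15 / 44.0
  COP = 7.367

7.367


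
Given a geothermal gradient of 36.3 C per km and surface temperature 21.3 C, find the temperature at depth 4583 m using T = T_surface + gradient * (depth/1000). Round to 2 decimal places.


Convert depth to km: 4583 / 1000 = 4.583 km
Temperature increase = gradient * depth_km = 36.3 * 4.583 = 166.36 C
Temperature at depth = T_surface + delta_T = 21.3 + 166.36
T = 187.66 C

187.66


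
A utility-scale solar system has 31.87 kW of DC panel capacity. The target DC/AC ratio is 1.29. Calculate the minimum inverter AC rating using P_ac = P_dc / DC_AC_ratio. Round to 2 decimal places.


The inverter AC capacity is determined by the DC/AC ratio.
Given: P_dc = 31.87 kW, DC/AC ratio = 1.29
P_ac = P_dc / ratio = 31.87 / 1.29
P_ac = 24.71 kW

24.71


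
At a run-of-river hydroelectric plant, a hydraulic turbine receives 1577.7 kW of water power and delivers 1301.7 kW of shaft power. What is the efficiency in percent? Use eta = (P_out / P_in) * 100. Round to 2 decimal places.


Turbine efficiency = (output power / input power) * 100
eta = (1301.7 / 1577.7) * 100
eta = 82.51%

82.51


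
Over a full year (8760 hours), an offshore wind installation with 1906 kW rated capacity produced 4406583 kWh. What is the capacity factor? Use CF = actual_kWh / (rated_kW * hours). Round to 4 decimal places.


Capacity factor = actual output / maximum possible output
Maximum possible = rated * hours = 1906 * 8760 = 16696560 kWh
CF = 4406583 / 16696560
CF = 0.2639

0.2639


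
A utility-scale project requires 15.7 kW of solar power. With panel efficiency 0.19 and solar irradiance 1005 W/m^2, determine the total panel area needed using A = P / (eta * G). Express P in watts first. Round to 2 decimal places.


Convert target power to watts: P = 15.7 * 1000 = 15700.0 W
Compute denominator: eta * G = 0.19 * 1005 = 190.95
Required area A = P / (eta * G) = 15700.0 / 190.95
A = 82.22 m^2

82.22


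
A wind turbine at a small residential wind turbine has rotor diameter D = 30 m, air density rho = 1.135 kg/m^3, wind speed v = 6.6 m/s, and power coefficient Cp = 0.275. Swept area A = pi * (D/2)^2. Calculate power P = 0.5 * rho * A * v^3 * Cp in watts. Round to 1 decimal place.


Step 1 -- Compute swept area:
  A = pi * (D/2)^2 = pi * (30/2)^2 = 706.86 m^2
Step 2 -- Apply wind power equation:
  P = 0.5 * rho * A * v^3 * Cp
  v^3 = 6.6^3 = 287.496
  P = 0.5 * 1.135 * 706.86 * 287.496 * 0.275
  P = 31714.9 W

31714.9


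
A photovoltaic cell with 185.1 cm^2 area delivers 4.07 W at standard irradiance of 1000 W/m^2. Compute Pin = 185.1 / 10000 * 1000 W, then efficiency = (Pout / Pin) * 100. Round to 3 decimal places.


First compute the input power:
  Pin = area_cm2 / 10000 * G = 185.1 / 10000 * 1000 = 18.51 W
Then compute efficiency:
  Efficiency = (Pout / Pin) * 100 = (4.07 / 18.51) * 100
  Efficiency = 21.988%

21.988


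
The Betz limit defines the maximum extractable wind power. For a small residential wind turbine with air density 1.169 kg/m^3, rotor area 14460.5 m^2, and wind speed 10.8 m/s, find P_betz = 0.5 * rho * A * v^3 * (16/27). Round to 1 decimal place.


The Betz coefficient Cp_max = 16/27 = 0.5926
v^3 = 10.8^3 = 1259.712
P_betz = 0.5 * rho * A * v^3 * Cp_max
P_betz = 0.5 * 1.169 * 14460.5 * 1259.712 * 0.5926
P_betz = 6309505.3 W

6309505.3


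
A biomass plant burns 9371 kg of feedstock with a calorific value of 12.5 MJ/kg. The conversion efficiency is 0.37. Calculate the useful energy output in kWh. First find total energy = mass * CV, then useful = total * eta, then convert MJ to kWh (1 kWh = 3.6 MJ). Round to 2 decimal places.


Total energy = mass * CV = 9371 * 12.5 = 117137.5 MJ
Useful energy = total * eta = 117137.5 * 0.37 = 43340.88 MJ
Convert to kWh: 43340.88 / 3.6
Useful energy = 12039.13 kWh

12039.13


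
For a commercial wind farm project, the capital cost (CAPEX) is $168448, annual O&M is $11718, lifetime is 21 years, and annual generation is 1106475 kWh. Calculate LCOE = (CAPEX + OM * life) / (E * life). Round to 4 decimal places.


Total cost = CAPEX + OM * lifetime = 168448 + 11718 * 21 = 168448 + 246078 = 414526
Total generation = annual * lifetime = 1106475 * 21 = 23235975 kWh
LCOE = 414526 / 23235975
LCOE = 0.0178 $/kWh

0.0178


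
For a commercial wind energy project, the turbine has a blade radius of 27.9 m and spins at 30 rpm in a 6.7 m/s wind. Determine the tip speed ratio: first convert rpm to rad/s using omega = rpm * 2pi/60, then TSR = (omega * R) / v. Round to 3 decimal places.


Convert rotational speed to rad/s:
  omega = 30 * 2 * pi / 60 = 3.1416 rad/s
Compute tip speed:
  v_tip = omega * R = 3.1416 * 27.9 = 87.65 m/s
Tip speed ratio:
  TSR = v_tip / v_wind = 87.65 / 6.7 = 13.082

13.082


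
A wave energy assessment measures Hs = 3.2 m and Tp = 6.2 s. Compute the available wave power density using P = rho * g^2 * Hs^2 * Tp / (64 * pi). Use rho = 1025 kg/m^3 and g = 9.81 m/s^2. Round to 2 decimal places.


Apply wave power formula:
  g^2 = 9.81^2 = 96.2361
  Hs^2 = 3.2^2 = 10.24
  Numerator = rho * g^2 * Hs^2 * Tp = 1025 * 96.2361 * 10.24 * 6.2 = 6262583.45
  Denominator = 64 * pi = 201.0619
  P = 6262583.45 / 201.0619 = 31147.53 W/m

31147.53


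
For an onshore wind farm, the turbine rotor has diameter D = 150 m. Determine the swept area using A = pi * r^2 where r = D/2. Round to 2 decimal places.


Compute the rotor radius:
  r = D / 2 = 150 / 2 = 75.0 m
Calculate swept area:
  A = pi * r^2 = pi * 75.0^2
  A = 17671.46 m^2

17671.46


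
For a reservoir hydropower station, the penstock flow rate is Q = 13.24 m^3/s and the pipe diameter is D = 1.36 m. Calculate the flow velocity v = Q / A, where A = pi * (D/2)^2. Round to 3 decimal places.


Compute pipe cross-sectional area:
  A = pi * (D/2)^2 = pi * (1.36/2)^2 = 1.4527 m^2
Calculate velocity:
  v = Q / A = 13.24 / 1.4527
  v = 9.114 m/s

9.114


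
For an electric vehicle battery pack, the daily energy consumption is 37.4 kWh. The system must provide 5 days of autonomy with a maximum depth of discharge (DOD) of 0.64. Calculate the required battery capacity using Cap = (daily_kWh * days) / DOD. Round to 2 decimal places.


Total energy needed = daily * days = 37.4 * 5 = 187.0 kWh
Account for depth of discharge:
  Cap = total_energy / DOD = 187.0 / 0.64
  Cap = 292.19 kWh

292.19


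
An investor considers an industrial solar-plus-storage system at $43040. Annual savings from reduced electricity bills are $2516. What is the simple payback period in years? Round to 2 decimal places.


Simple payback period = initial cost / annual savings
Payback = 43040 / 2516
Payback = 17.11 years

17.11


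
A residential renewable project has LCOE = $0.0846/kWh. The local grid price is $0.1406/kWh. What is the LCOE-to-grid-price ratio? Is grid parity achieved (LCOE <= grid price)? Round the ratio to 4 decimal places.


Compare LCOE to grid price:
  LCOE = $0.0846/kWh, Grid price = $0.1406/kWh
  Ratio = LCOE / grid_price = 0.0846 / 0.1406 = 0.6017
  Grid parity achieved (ratio <= 1)? yes

0.6017


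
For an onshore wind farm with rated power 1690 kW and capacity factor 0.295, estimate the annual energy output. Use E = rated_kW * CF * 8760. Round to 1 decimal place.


Annual energy = rated_kW * capacity_factor * hours_per_year
Given: P_rated = 1690 kW, CF = 0.295, hours = 8760
E = 1690 * 0.295 * 8760
E = 4367298.0 kWh

4367298.0


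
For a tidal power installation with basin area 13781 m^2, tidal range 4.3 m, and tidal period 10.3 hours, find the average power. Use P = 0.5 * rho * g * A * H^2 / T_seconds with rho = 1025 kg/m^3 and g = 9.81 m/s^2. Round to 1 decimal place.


Convert period to seconds: T = 10.3 * 3600 = 37080.0 s
H^2 = 4.3^2 = 18.49
P = 0.5 * rho * g * A * H^2 / T
P = 0.5 * 1025 * 9.81 * 13781 * 18.49 / 37080.0
P = 34549.4 W

34549.4


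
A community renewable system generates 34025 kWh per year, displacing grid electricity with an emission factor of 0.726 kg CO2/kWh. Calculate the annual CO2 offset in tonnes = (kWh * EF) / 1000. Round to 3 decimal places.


CO2 offset in kg = generation * emission_factor
CO2 offset = 34025 * 0.726 = 24702.15 kg
Convert to tonnes:
  CO2 offset = 24702.15 / 1000 = 24.702 tonnes

24.702


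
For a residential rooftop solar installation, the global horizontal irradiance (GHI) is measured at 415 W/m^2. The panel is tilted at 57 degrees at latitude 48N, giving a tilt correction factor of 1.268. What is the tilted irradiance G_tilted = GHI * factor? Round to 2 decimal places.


Identify the given values:
  GHI = 415 W/m^2, tilt correction factor = 1.268
Apply the formula G_tilted = GHI * factor:
  G_tilted = 415 * 1.268
  G_tilted = 526.22 W/m^2

526.22


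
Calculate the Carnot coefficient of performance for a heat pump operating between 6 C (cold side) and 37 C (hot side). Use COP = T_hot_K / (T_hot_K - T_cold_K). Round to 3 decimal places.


Convert to Kelvin:
  T_hot = 37 + 273.15 = 310.15 K
  T_cold = 6 + 273.15 = 279.15 K
Apply Carnot COP formula:
  COP = T_hot_K / (T_hot_K - T_cold_K) = 310.15 / 31.0
  COP = 10.005

10.005


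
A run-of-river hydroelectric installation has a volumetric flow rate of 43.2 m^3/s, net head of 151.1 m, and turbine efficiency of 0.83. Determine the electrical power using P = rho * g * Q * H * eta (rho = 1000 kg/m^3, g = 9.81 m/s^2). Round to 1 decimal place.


Apply the hydropower formula P = rho * g * Q * H * eta
rho * g = 1000 * 9.81 = 9810.0
P = 9810.0 * 43.2 * 151.1 * 0.83
P = 53149026.1 W

53149026.1


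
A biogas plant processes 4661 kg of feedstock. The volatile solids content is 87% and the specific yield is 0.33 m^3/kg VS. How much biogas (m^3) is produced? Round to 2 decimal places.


Compute volatile solids:
  VS = mass * VS_fraction = 4661 * 0.87 = 4055.07 kg
Calculate biogas volume:
  Biogas = VS * specific_yield = 4055.07 * 0.33
  Biogas = 1338.17 m^3

1338.17


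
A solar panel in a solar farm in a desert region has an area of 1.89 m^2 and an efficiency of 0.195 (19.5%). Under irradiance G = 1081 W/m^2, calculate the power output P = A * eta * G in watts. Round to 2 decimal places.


Use the solar power formula P = A * eta * G.
Given: A = 1.89 m^2, eta = 0.195, G = 1081 W/m^2
P = 1.89 * 0.195 * 1081
P = 398.40 W

398.40


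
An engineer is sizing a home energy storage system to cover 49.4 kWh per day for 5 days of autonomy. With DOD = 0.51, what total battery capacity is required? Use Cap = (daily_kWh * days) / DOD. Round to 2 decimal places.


Total energy needed = daily * days = 49.4 * 5 = 247.0 kWh
Account for depth of discharge:
  Cap = total_energy / DOD = 247.0 / 0.51
  Cap = 484.31 kWh

484.31


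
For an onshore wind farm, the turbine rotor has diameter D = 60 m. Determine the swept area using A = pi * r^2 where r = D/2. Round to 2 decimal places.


Compute the rotor radius:
  r = D / 2 = 60 / 2 = 30.0 m
Calculate swept area:
  A = pi * r^2 = pi * 30.0^2
  A = 2827.43 m^2

2827.43


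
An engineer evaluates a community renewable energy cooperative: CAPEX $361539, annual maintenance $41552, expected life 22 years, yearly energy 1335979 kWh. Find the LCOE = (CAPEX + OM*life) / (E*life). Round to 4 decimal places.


Total cost = CAPEX + OM * lifetime = 361539 + 41552 * 22 = 361539 + 914144 = 1275683
Total generation = annual * lifetime = 1335979 * 22 = 29391538 kWh
LCOE = 1275683 / 29391538
LCOE = 0.0434 $/kWh

0.0434


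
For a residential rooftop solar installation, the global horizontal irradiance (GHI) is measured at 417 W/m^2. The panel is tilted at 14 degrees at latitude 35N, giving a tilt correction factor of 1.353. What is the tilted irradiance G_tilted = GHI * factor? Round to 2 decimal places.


Identify the given values:
  GHI = 417 W/m^2, tilt correction factor = 1.353
Apply the formula G_tilted = GHI * factor:
  G_tilted = 417 * 1.353
  G_tilted = 564.20 W/m^2

564.20


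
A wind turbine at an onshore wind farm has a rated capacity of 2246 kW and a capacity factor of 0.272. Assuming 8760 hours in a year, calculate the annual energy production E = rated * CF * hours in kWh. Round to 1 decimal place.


Annual energy = rated_kW * capacity_factor * hours_per_year
Given: P_rated = 2246 kW, CF = 0.272, hours = 8760
E = 2246 * 0.272 * 8760
E = 5351589.1 kWh

5351589.1


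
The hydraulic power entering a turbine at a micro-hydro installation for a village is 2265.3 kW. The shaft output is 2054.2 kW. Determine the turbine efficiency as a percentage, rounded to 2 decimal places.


Turbine efficiency = (output power / input power) * 100
eta = (2054.2 / 2265.3) * 100
eta = 90.68%

90.68


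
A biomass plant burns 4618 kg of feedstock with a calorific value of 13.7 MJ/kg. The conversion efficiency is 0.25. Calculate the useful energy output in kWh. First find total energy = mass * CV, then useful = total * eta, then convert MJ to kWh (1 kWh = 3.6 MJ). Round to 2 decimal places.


Total energy = mass * CV = 4618 * 13.7 = 63266.6 MJ
Useful energy = total * eta = 63266.6 * 0.25 = 15816.65 MJ
Convert to kWh: 15816.65 / 3.6
Useful energy = 4393.51 kWh

4393.51


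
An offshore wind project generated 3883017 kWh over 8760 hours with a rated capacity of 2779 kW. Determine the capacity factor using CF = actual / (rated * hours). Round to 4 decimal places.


Capacity factor = actual output / maximum possible output
Maximum possible = rated * hours = 2779 * 8760 = 24344040 kWh
CF = 3883017 / 24344040
CF = 0.1595

0.1595


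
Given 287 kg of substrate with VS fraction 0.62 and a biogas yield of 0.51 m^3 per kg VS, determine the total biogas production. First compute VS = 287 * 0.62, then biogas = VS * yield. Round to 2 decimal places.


Compute volatile solids:
  VS = mass * VS_fraction = 287 * 0.62 = 177.94 kg
Calculate biogas volume:
  Biogas = VS * specific_yield = 177.94 * 0.51
  Biogas = 90.75 m^3

90.75


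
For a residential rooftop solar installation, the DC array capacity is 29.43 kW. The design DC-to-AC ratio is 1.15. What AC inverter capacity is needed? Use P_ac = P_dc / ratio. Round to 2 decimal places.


The inverter AC capacity is determined by the DC/AC ratio.
Given: P_dc = 29.43 kW, DC/AC ratio = 1.15
P_ac = P_dc / ratio = 29.43 / 1.15
P_ac = 25.59 kW

25.59


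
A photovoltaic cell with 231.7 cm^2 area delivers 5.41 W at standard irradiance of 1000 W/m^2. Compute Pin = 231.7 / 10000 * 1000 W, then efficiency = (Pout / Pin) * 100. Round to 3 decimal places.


First compute the input power:
  Pin = area_cm2 / 10000 * G = 231.7 / 10000 * 1000 = 23.17 W
Then compute efficiency:
  Efficiency = (Pout / Pin) * 100 = (5.41 / 23.17) * 100
  Efficiency = 23.349%

23.349


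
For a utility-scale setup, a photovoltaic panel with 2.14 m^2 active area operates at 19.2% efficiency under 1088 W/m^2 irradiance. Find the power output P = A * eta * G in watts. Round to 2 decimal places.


Use the solar power formula P = A * eta * G.
Given: A = 2.14 m^2, eta = 0.192, G = 1088 W/m^2
P = 2.14 * 0.192 * 1088
P = 447.04 W

447.04


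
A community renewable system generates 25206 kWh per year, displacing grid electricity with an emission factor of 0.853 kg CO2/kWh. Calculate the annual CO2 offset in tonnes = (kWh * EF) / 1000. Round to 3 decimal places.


CO2 offset in kg = generation * emission_factor
CO2 offset = 25206 * 0.853 = 21500.72 kg
Convert to tonnes:
  CO2 offset = 21500.72 / 1000 = 21.501 tonnes

21.501


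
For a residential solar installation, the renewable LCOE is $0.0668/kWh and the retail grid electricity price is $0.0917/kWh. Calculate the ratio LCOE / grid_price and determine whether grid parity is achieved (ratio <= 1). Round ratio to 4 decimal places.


Compare LCOE to grid price:
  LCOE = $0.0668/kWh, Grid price = $0.0917/kWh
  Ratio = LCOE / grid_price = 0.0668 / 0.0917 = 0.7285
  Grid parity achieved (ratio <= 1)? yes

0.7285


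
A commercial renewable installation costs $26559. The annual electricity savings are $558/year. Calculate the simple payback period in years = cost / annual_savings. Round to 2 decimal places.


Simple payback period = initial cost / annual savings
Payback = 26559 / 558
Payback = 47.60 years

47.60


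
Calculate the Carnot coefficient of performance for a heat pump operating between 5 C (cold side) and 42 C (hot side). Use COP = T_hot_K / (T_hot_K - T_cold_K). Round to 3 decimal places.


Convert to Kelvin:
  T_hot = 42 + 273.15 = 315.15 K
  T_cold = 5 + 273.15 = 278.15 K
Apply Carnot COP formula:
  COP = T_hot_K / (T_hot_K - T_cold_K) = 315.15 / 37.0
  COP = 8.518

8.518


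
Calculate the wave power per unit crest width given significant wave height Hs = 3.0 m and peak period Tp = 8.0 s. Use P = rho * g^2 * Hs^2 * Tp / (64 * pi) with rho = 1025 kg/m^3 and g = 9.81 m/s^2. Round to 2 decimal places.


Apply wave power formula:
  g^2 = 9.81^2 = 96.2361
  Hs^2 = 3.0^2 = 9.0
  Numerator = rho * g^2 * Hs^2 * Tp = 1025 * 96.2361 * 9.0 * 8.0 = 7102224.18
  Denominator = 64 * pi = 201.0619
  P = 7102224.18 / 201.0619 = 35323.57 W/m

35323.57


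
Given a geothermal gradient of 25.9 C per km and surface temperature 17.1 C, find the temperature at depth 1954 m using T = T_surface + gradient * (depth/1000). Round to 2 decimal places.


Convert depth to km: 1954 / 1000 = 1.954 km
Temperature increase = gradient * depth_km = 25.9 * 1.954 = 50.61 C
Temperature at depth = T_surface + delta_T = 17.1 + 50.61
T = 67.71 C

67.71


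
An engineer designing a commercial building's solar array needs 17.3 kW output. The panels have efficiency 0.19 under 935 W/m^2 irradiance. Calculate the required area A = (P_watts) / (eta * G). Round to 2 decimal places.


Convert target power to watts: P = 17.3 * 1000 = 17300.0 W
Compute denominator: eta * G = 0.19 * 935 = 177.65
Required area A = P / (eta * G) = 17300.0 / 177.65
A = 97.38 m^2

97.38


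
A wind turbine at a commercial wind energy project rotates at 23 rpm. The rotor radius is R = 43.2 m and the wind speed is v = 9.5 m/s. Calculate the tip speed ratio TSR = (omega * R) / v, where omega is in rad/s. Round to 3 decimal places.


Convert rotational speed to rad/s:
  omega = 23 * 2 * pi / 60 = 2.4086 rad/s
Compute tip speed:
  v_tip = omega * R = 2.4086 * 43.2 = 104.05 m/s
Tip speed ratio:
  TSR = v_tip / v_wind = 104.05 / 9.5 = 10.953

10.953


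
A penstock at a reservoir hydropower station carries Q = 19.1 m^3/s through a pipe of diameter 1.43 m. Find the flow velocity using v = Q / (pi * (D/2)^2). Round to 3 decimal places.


Compute pipe cross-sectional area:
  A = pi * (D/2)^2 = pi * (1.43/2)^2 = 1.6061 m^2
Calculate velocity:
  v = Q / A = 19.1 / 1.6061
  v = 11.892 m/s

11.892


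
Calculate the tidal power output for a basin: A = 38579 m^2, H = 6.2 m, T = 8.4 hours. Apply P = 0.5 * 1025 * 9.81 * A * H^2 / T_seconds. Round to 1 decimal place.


Convert period to seconds: T = 8.4 * 3600 = 30240.0 s
H^2 = 6.2^2 = 38.44
P = 0.5 * rho * g * A * H^2 / T
P = 0.5 * 1025 * 9.81 * 38579 * 38.44 / 30240.0
P = 246555.9 W

246555.9


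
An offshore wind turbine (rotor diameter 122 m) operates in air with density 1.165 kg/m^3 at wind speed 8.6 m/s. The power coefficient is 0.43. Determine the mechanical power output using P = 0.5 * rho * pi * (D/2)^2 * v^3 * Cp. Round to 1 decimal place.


Step 1 -- Compute swept area:
  A = pi * (D/2)^2 = pi * (122/2)^2 = 11689.87 m^2
Step 2 -- Apply wind power equation:
  P = 0.5 * rho * A * v^3 * Cp
  v^3 = 8.6^3 = 636.056
  P = 0.5 * 1.165 * 11689.87 * 636.056 * 0.43
  P = 1862384.2 W

1862384.2


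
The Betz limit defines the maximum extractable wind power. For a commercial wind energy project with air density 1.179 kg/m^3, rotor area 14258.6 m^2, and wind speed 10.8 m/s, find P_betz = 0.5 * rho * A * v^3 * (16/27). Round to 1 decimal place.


The Betz coefficient Cp_max = 16/27 = 0.5926
v^3 = 10.8^3 = 1259.712
P_betz = 0.5 * rho * A * v^3 * Cp_max
P_betz = 0.5 * 1.179 * 14258.6 * 1259.712 * 0.5926
P_betz = 6274630.8 W

6274630.8


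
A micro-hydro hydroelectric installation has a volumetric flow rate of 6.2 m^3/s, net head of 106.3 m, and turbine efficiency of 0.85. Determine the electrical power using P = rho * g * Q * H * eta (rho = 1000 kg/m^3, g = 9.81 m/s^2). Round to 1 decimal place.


Apply the hydropower formula P = rho * g * Q * H * eta
rho * g = 1000 * 9.81 = 9810.0
P = 9810.0 * 6.2 * 106.3 * 0.85
P = 5495571.8 W

5495571.8


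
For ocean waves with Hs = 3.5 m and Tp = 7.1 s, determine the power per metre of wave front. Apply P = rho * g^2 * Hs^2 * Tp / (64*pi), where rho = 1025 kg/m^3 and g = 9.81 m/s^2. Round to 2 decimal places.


Apply wave power formula:
  g^2 = 9.81^2 = 96.2361
  Hs^2 = 3.5^2 = 12.25
  Numerator = rho * g^2 * Hs^2 * Tp = 1025 * 96.2361 * 12.25 * 7.1 = 8579388.17
  Denominator = 64 * pi = 201.0619
  P = 8579388.17 / 201.0619 = 42670.38 W/m

42670.38


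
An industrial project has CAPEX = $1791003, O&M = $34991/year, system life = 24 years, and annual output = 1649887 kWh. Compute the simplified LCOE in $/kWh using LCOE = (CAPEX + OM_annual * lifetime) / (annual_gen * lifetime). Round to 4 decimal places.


Total cost = CAPEX + OM * lifetime = 1791003 + 34991 * 24 = 1791003 + 839784 = 2630787
Total generation = annual * lifetime = 1649887 * 24 = 39597288 kWh
LCOE = 2630787 / 39597288
LCOE = 0.0664 $/kWh

0.0664


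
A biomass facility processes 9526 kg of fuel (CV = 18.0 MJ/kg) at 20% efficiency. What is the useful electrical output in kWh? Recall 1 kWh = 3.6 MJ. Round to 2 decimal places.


Total energy = mass * CV = 9526 * 18.0 = 171468.0 MJ
Useful energy = total * eta = 171468.0 * 0.2 = 34293.6 MJ
Convert to kWh: 34293.6 / 3.6
Useful energy = 9526.00 kWh

9526.00


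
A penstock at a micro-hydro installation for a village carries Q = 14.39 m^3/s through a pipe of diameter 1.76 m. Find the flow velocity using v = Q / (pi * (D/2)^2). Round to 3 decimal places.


Compute pipe cross-sectional area:
  A = pi * (D/2)^2 = pi * (1.76/2)^2 = 2.4328 m^2
Calculate velocity:
  v = Q / A = 14.39 / 2.4328
  v = 5.915 m/s

5.915


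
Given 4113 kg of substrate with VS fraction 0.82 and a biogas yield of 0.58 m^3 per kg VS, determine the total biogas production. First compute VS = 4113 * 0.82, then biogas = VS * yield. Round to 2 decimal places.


Compute volatile solids:
  VS = mass * VS_fraction = 4113 * 0.82 = 3372.66 kg
Calculate biogas volume:
  Biogas = VS * specific_yield = 3372.66 * 0.58
  Biogas = 1956.14 m^3

1956.14


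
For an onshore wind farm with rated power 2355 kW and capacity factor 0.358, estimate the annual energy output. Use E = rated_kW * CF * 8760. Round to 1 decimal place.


Annual energy = rated_kW * capacity_factor * hours_per_year
Given: P_rated = 2355 kW, CF = 0.358, hours = 8760
E = 2355 * 0.358 * 8760
E = 7385468.4 kWh

7385468.4


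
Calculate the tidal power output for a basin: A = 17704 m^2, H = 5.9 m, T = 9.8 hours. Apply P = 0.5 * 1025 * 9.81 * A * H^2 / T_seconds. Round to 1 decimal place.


Convert period to seconds: T = 9.8 * 3600 = 35280.0 s
H^2 = 5.9^2 = 34.81
P = 0.5 * rho * g * A * H^2 / T
P = 0.5 * 1025 * 9.81 * 17704 * 34.81 / 35280.0
P = 87823.3 W

87823.3


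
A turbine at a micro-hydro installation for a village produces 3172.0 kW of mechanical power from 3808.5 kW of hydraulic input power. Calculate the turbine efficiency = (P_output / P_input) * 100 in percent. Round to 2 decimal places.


Turbine efficiency = (output power / input power) * 100
eta = (3172.0 / 3808.5) * 100
eta = 83.29%

83.29


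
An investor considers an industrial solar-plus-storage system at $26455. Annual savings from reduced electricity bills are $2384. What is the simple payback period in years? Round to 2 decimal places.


Simple payback period = initial cost / annual savings
Payback = 26455 / 2384
Payback = 11.10 years

11.10


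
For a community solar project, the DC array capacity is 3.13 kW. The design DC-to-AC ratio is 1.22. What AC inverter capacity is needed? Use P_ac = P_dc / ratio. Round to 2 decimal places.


The inverter AC capacity is determined by the DC/AC ratio.
Given: P_dc = 3.13 kW, DC/AC ratio = 1.22
P_ac = P_dc / ratio = 3.13 / 1.22
P_ac = 2.57 kW

2.57


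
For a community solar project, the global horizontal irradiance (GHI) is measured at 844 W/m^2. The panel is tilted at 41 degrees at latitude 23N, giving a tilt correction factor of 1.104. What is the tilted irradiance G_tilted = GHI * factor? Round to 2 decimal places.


Identify the given values:
  GHI = 844 W/m^2, tilt correction factor = 1.104
Apply the formula G_tilted = GHI * factor:
  G_tilted = 844 * 1.104
  G_tilted = 931.78 W/m^2

931.78


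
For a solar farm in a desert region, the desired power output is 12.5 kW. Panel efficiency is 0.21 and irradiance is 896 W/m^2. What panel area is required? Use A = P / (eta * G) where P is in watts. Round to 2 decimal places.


Convert target power to watts: P = 12.5 * 1000 = 12500.0 W
Compute denominator: eta * G = 0.21 * 896 = 188.16
Required area A = P / (eta * G) = 12500.0 / 188.16
A = 66.43 m^2

66.43


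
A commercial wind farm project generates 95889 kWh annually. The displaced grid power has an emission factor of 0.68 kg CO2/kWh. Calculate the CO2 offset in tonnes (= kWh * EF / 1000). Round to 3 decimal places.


CO2 offset in kg = generation * emission_factor
CO2 offset = 95889 * 0.68 = 65204.52 kg
Convert to tonnes:
  CO2 offset = 65204.52 / 1000 = 65.205 tonnes

65.205


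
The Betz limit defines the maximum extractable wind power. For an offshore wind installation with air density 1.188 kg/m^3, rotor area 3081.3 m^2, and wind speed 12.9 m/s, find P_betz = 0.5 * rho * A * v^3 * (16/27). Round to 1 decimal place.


The Betz coefficient Cp_max = 16/27 = 0.5926
v^3 = 12.9^3 = 2146.689
P_betz = 0.5 * rho * A * v^3 * Cp_max
P_betz = 0.5 * 1.188 * 3081.3 * 2146.689 * 0.5926
P_betz = 2328336.7 W

2328336.7


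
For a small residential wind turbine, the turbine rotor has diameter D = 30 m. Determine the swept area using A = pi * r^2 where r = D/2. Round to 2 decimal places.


Compute the rotor radius:
  r = D / 2 = 30 / 2 = 15.0 m
Calculate swept area:
  A = pi * r^2 = pi * 15.0^2
  A = 706.86 m^2

706.86


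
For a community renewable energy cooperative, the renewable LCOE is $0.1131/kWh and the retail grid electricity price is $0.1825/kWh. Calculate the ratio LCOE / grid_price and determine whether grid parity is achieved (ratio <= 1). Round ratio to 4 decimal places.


Compare LCOE to grid price:
  LCOE = $0.1131/kWh, Grid price = $0.1825/kWh
  Ratio = LCOE / grid_price = 0.1131 / 0.1825 = 0.6197
  Grid parity achieved (ratio <= 1)? yes

0.6197


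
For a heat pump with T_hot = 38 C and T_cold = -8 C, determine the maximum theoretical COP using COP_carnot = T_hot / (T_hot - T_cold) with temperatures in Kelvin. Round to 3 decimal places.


Convert to Kelvin:
  T_hot = 38 + 273.15 = 311.15 K
  T_cold = -8 + 273.15 = 265.15 K
Apply Carnot COP formula:
  COP = T_hot_K / (T_hot_K - T_cold_K) = 311.15 / 46.0
  COP = 6.764

6.764


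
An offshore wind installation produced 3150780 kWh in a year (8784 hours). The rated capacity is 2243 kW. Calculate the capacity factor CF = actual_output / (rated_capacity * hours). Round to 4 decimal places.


Capacity factor = actual output / maximum possible output
Maximum possible = rated * hours = 2243 * 8784 = 19702512 kWh
CF = 3150780 / 19702512
CF = 0.1599

0.1599


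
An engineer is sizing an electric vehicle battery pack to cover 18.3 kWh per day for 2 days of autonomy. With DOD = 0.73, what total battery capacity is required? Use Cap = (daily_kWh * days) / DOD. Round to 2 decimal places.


Total energy needed = daily * days = 18.3 * 2 = 36.6 kWh
Account for depth of discharge:
  Cap = total_energy / DOD = 36.6 / 0.73
  Cap = 50.14 kWh

50.14


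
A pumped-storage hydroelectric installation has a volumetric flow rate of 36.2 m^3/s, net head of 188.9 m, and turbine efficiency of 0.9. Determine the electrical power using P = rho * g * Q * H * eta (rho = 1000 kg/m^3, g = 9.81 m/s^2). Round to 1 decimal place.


Apply the hydropower formula P = rho * g * Q * H * eta
rho * g = 1000 * 9.81 = 9810.0
P = 9810.0 * 36.2 * 188.9 * 0.9
P = 60374291.2 W

60374291.2


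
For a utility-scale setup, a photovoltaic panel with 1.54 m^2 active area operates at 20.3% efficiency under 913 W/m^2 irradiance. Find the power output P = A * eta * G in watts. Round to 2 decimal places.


Use the solar power formula P = A * eta * G.
Given: A = 1.54 m^2, eta = 0.203, G = 913 W/m^2
P = 1.54 * 0.203 * 913
P = 285.42 W

285.42


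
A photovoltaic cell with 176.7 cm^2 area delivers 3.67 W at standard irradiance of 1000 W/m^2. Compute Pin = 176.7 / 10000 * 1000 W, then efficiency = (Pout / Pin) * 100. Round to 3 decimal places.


First compute the input power:
  Pin = area_cm2 / 10000 * G = 176.7 / 10000 * 1000 = 17.67 W
Then compute efficiency:
  Efficiency = (Pout / Pin) * 100 = (3.67 / 17.67) * 100
  Efficiency = 20.770%

20.770


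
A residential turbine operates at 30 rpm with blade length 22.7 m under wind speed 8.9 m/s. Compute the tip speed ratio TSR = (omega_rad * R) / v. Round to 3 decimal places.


Convert rotational speed to rad/s:
  omega = 30 * 2 * pi / 60 = 3.1416 rad/s
Compute tip speed:
  v_tip = omega * R = 3.1416 * 22.7 = 71.314 m/s
Tip speed ratio:
  TSR = v_tip / v_wind = 71.314 / 8.9 = 8.013

8.013


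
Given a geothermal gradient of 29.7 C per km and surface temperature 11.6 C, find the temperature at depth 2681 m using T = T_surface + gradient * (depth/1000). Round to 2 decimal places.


Convert depth to km: 2681 / 1000 = 2.681 km
Temperature increase = gradient * depth_km = 29.7 * 2.681 = 79.63 C
Temperature at depth = T_surface + delta_T = 11.6 + 79.63
T = 91.23 C

91.23


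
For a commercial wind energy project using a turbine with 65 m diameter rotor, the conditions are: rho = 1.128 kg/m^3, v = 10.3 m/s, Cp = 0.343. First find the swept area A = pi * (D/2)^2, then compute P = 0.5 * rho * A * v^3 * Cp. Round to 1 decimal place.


Step 1 -- Compute swept area:
  A = pi * (D/2)^2 = pi * (65/2)^2 = 3318.31 m^2
Step 2 -- Apply wind power equation:
  P = 0.5 * rho * A * v^3 * Cp
  v^3 = 10.3^3 = 1092.727
  P = 0.5 * 1.128 * 3318.31 * 1092.727 * 0.343
  P = 701457.7 W

701457.7


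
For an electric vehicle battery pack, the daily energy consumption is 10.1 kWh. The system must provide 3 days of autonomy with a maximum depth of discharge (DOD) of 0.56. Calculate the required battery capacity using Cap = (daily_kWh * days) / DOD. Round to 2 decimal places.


Total energy needed = daily * days = 10.1 * 3 = 30.3 kWh
Account for depth of discharge:
  Cap = total_energy / DOD = 30.3 / 0.56
  Cap = 54.11 kWh

54.11


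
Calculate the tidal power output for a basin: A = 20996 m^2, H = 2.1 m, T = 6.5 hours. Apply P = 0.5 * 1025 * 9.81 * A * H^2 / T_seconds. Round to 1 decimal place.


Convert period to seconds: T = 6.5 * 3600 = 23400.0 s
H^2 = 2.1^2 = 4.41
P = 0.5 * rho * g * A * H^2 / T
P = 0.5 * 1025 * 9.81 * 20996 * 4.41 / 23400.0
P = 19894.0 W

19894.0


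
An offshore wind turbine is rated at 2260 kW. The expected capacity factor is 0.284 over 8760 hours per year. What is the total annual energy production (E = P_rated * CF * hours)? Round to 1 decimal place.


Annual energy = rated_kW * capacity_factor * hours_per_year
Given: P_rated = 2260 kW, CF = 0.284, hours = 8760
E = 2260 * 0.284 * 8760
E = 5622518.4 kWh

5622518.4


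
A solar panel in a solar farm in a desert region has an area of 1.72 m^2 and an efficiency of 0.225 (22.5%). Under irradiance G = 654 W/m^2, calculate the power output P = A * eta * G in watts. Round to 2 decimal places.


Use the solar power formula P = A * eta * G.
Given: A = 1.72 m^2, eta = 0.225, G = 654 W/m^2
P = 1.72 * 0.225 * 654
P = 253.10 W

253.10


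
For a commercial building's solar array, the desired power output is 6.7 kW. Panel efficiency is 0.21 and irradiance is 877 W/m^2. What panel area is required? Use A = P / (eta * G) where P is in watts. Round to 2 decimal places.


Convert target power to watts: P = 6.7 * 1000 = 6700.0 W
Compute denominator: eta * G = 0.21 * 877 = 184.17
Required area A = P / (eta * G) = 6700.0 / 184.17
A = 36.38 m^2

36.38


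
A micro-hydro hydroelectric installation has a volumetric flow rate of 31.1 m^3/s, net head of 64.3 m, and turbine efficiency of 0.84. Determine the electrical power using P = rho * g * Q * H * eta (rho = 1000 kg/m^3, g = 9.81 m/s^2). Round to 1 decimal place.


Apply the hydropower formula P = rho * g * Q * H * eta
rho * g = 1000 * 9.81 = 9810.0
P = 9810.0 * 31.1 * 64.3 * 0.84
P = 16478575.1 W

16478575.1


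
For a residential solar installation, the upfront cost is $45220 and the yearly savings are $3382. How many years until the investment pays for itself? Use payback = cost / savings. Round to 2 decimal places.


Simple payback period = initial cost / annual savings
Payback = 45220 / 3382
Payback = 13.37 years

13.37


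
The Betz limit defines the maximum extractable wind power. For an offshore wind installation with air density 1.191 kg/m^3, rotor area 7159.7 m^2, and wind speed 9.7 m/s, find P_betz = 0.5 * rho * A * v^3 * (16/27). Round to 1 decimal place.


The Betz coefficient Cp_max = 16/27 = 0.5926
v^3 = 9.7^3 = 912.673
P_betz = 0.5 * rho * A * v^3 * Cp_max
P_betz = 0.5 * 1.191 * 7159.7 * 912.673 * 0.5926
P_betz = 2305940.1 W

2305940.1


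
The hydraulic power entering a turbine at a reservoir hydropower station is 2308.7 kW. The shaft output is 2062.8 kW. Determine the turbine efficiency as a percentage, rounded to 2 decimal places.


Turbine efficiency = (output power / input power) * 100
eta = (2062.8 / 2308.7) * 100
eta = 89.35%

89.35


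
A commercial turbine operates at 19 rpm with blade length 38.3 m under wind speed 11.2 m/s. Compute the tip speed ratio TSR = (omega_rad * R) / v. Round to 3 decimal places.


Convert rotational speed to rad/s:
  omega = 19 * 2 * pi / 60 = 1.9897 rad/s
Compute tip speed:
  v_tip = omega * R = 1.9897 * 38.3 = 76.205 m/s
Tip speed ratio:
  TSR = v_tip / v_wind = 76.205 / 11.2 = 6.804

6.804


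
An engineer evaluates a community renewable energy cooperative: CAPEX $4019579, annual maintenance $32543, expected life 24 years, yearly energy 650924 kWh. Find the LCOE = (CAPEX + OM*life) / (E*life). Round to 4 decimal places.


Total cost = CAPEX + OM * lifetime = 4019579 + 32543 * 24 = 4019579 + 781032 = 4800611
Total generation = annual * lifetime = 650924 * 24 = 15622176 kWh
LCOE = 4800611 / 15622176
LCOE = 0.3073 $/kWh

0.3073


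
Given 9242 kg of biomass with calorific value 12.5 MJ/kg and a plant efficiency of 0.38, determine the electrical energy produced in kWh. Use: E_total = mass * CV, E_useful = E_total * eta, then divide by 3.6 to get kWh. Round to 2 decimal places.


Total energy = mass * CV = 9242 * 12.5 = 115525.0 MJ
Useful energy = total * eta = 115525.0 * 0.38 = 43899.5 MJ
Convert to kWh: 43899.5 / 3.6
Useful energy = 12194.31 kWh

12194.31


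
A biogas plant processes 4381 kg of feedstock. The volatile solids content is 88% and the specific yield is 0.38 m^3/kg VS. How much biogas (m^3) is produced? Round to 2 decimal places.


Compute volatile solids:
  VS = mass * VS_fraction = 4381 * 0.88 = 3855.28 kg
Calculate biogas volume:
  Biogas = VS * specific_yield = 3855.28 * 0.38
  Biogas = 1465.01 m^3

1465.01


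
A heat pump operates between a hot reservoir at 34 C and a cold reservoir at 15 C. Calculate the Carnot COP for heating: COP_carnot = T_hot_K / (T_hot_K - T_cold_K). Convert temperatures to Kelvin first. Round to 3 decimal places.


Convert to Kelvin:
  T_hot = 34 + 273.15 = 307.15 K
  T_cold = 15 + 273.15 = 288.15 K
Apply Carnot COP formula:
  COP = T_hot_K / (T_hot_K - T_cold_K) = 307.15 / 19.0
  COP = 16.166

16.166


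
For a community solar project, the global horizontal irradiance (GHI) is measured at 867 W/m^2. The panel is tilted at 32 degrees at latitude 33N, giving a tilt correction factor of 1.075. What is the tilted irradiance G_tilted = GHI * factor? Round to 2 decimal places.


Identify the given values:
  GHI = 867 W/m^2, tilt correction factor = 1.075
Apply the formula G_tilted = GHI * factor:
  G_tilted = 867 * 1.075
  G_tilted = 932.03 W/m^2

932.03


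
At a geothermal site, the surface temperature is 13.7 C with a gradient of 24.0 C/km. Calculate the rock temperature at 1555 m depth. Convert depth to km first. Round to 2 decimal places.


Convert depth to km: 1555 / 1000 = 1.555 km
Temperature increase = gradient * depth_km = 24.0 * 1.555 = 37.32 C
Temperature at depth = T_surface + delta_T = 13.7 + 37.32
T = 51.02 C

51.02


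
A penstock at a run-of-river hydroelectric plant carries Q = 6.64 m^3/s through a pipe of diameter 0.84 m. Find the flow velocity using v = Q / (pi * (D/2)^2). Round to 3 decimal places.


Compute pipe cross-sectional area:
  A = pi * (D/2)^2 = pi * (0.84/2)^2 = 0.5542 m^2
Calculate velocity:
  v = Q / A = 6.64 / 0.5542
  v = 11.982 m/s

11.982
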